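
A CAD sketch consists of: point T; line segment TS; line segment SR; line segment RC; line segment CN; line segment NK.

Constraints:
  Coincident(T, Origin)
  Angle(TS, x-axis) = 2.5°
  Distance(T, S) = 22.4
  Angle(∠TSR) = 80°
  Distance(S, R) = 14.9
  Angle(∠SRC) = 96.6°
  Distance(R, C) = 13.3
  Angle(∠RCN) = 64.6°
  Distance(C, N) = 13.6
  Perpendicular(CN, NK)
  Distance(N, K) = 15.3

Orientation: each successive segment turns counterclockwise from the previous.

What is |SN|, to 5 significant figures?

9.5176

T is at the origin; TS runs at 2.5° with length 22.4, so S = (22.379, 0.97707). ∠TSR = 80.0° gives SR at 102.50° from the x-axis; with |SR| = 14.9, R = (19.154, 15.524). ∠SRC = 96.6° gives RC at -174.10° from the x-axis; with |RC| = 13.3, C = (5.9242, 14.157). ∠RCN = 64.6° gives CN at -58.700° from the x-axis; with |CN| = 13.6, N = (12.990, 2.5361). Then |SN| = |N − S| = 9.5176.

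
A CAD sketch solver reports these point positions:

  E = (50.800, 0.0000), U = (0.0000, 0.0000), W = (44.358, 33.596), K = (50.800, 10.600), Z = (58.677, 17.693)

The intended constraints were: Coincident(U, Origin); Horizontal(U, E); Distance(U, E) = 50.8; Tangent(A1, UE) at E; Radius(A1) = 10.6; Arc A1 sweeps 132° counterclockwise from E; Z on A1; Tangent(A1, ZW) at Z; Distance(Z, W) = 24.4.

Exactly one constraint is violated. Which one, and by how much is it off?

Distance(Z, W) = 24.4 — off by 3.00.

U = (0.00, 0.00) ✓; U.y = 0.00, E.y = 0.00 ✓; |UE| = 50.80 ✓; ∠(KE, EU) = 90.00° ✓; |KE| = 10.60 ✓; bearing(K→Z) − bearing(K→E) = 132.0° ✓; |KZ| = 10.60 ✓; ∠(KZ, ZW) = 90.00° ✓; |ZW| = 21.40 ✗.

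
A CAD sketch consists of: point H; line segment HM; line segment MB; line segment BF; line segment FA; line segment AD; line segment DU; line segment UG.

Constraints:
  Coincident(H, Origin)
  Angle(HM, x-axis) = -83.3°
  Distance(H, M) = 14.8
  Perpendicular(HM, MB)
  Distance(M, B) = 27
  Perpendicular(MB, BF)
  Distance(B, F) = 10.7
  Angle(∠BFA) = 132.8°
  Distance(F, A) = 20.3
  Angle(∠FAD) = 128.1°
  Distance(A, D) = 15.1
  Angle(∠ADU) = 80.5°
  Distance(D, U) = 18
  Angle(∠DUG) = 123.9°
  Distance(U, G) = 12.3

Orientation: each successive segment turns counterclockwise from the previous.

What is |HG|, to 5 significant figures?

19.700

H is at the origin; HM runs at -83.3° with length 14.8, so M = (1.7267, -14.699). HM is perpendicular to MB, so MB runs at 6.7000°; with |MB| = 27.0, B = (28.542, -11.549). MB is perpendicular to BF, so BF runs at 96.700°; with |BF| = 10.7, F = (27.294, -0.92189). ∠BFA = 132.8° gives FA at 143.90° from the x-axis; with |FA| = 20.3, A = (10.892, 11.039). ∠FAD = 128.1° gives AD at -164.20° from the x-axis; with |AD| = 15.1, D = (-3.6377, 6.9274). ∠ADU = 80.5° gives DU at -64.700° from the x-axis; with |DU| = 18.0, U = (4.0547, -9.3461). ∠DUG = 123.9° gives UG at -8.6000° from the x-axis; with |UG| = 12.3, G = (16.216, -11.185). Then |HG| = |G − H| = 19.700.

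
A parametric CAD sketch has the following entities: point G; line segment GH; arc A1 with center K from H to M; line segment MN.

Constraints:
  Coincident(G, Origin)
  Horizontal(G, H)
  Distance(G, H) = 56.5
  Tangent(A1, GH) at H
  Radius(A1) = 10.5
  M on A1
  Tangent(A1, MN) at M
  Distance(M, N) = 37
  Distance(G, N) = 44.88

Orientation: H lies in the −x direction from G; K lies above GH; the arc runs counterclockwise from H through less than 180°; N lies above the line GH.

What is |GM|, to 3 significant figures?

48.0

Checks: |KM| = 10.50 ✓; ∠(KM, MN) = 90.00° ✓; |MN| = 37.00 ✓; |GN| = 44.88 ✓.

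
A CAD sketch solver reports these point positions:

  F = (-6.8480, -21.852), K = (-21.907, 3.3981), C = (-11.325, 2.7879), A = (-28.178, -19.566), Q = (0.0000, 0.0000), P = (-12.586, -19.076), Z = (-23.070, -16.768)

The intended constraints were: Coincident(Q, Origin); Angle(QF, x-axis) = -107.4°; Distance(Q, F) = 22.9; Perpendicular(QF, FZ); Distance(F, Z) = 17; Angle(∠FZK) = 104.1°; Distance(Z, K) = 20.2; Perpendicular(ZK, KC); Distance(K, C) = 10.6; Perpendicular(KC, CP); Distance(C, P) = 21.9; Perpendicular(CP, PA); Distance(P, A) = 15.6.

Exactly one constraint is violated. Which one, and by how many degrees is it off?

Perpendicular(CP, PA) — off by 5.10°.

Q = (0.00, 0.00) ✓; QF at -107.4° ✓; |QF| = 22.90 ✓; ∠(QF, FZ) = 90.00° ✓; |FZ| = 17.00 ✓; ∠FZK = 104.1° ✓; |ZK| = 20.20 ✓; ∠(ZK, KC) = 90.00° ✓; |KC| = 10.60 ✓; ∠(KC, CP) = 90.00° ✓; |CP| = 21.90 ✓; ∠(CP, PA) = 84.90° ✗; |PA| = 15.60 ✓.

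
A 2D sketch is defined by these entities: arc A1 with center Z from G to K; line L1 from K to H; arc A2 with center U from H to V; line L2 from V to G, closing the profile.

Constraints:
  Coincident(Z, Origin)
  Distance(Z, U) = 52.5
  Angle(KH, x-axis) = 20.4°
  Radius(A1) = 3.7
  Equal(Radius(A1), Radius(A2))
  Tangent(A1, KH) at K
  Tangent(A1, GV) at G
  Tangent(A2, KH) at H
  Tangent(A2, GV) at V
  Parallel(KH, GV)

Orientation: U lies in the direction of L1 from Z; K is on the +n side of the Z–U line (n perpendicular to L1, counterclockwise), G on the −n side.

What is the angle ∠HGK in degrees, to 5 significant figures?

81.977°

The slot axis is L1's direction at 20.4°, so u = (cos 20.4°, sin 20.4°) = (0.93728, 0.34857) and n = (−sin 20.4°, cos 20.4°) = (-0.34857, 0.93728). Z is at the origin and U lies 52.5 along u from Z, so U = 52.5·u = (49.207, 18.300). Tangency of A1 to both parallel lines with radius 3.7 puts K and G at Z ± 3.7·n: K = (-1.2897, 3.4679), G = (1.2897, -3.4679). Equal radii place H and V the same way about U: H = U + 3.7·n = (47.918, 21.768), V = U − 3.7·n = (50.497, 14.832). Then cos ∠HGK = GH·GK / (|GH||GK|), giving 81.977°.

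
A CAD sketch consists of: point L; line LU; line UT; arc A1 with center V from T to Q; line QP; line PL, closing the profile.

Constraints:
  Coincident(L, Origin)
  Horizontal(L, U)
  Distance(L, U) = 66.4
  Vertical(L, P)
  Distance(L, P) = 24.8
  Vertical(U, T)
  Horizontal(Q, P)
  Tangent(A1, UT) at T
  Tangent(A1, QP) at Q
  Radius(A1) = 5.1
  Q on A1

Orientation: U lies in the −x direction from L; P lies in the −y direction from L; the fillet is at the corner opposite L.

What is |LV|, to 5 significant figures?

64.388

L and P share the same x with |LP| = 24.8 and P on the −y side, so P = (0.0000, -24.800). The virtual corner opposite L is at (-66.400, -24.800). Tangency of A1 to UT means the radius VT is perpendicular to UT and A1 meets QP tangentially, so VQ is at right angles to QP, with radius 5.1, so the center V sits 5.1 in from both sides at V = (-61.300, -19.700). Then |LV| = |V − L| = 64.388.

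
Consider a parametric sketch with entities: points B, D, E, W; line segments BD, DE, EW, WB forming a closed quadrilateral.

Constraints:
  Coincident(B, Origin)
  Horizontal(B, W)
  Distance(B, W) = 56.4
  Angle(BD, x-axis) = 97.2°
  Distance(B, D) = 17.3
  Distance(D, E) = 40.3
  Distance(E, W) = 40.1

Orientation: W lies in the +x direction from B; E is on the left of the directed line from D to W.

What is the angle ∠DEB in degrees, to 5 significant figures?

20.048°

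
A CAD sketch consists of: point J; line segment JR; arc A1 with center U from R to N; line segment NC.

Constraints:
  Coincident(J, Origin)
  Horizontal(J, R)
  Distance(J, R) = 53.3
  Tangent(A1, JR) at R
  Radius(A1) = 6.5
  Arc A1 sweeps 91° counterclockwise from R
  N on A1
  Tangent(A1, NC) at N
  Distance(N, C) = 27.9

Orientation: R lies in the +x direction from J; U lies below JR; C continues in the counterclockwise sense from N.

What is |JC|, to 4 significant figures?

58.54

J is at the origin; JR is horizontal with |JR| = 53.3 and R on the +x side, so R = (53.30, 0.000). The tangent condition forces UR to be normal to JR, so U = R + (0, -6.5) = (53.30, -6.500). On A1, R sits at bearing 90° from U; a 91° counterclockwise sweep puts N at bearing 181°, so N = U + 6.5·(cos 181°, sin 181°) = (46.80, -6.613). Tangency of A1 to NC means the radius UN is perpendicular to NC, so NC runs along (−sin 181°, cos 181°); with |NC| = 27.9, C = (47.29, -34.51). Then |JC| = |C − J| = 58.54.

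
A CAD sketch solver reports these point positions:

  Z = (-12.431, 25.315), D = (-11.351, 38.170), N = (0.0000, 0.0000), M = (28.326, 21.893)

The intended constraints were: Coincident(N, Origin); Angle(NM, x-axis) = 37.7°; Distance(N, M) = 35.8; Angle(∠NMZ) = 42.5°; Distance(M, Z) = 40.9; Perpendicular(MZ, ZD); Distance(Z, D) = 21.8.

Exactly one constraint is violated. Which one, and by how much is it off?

Distance(Z, D) = 21.8 — off by 8.90.

N = (0.00, 0.00) ✓; NM at 37.70° ✓; |NM| = 35.80 ✓; ∠NMZ = 42.50° ✓; |MZ| = 40.90 ✓; ∠(MZ, ZD) = 90.00° ✓; |ZD| = 12.90 ✗.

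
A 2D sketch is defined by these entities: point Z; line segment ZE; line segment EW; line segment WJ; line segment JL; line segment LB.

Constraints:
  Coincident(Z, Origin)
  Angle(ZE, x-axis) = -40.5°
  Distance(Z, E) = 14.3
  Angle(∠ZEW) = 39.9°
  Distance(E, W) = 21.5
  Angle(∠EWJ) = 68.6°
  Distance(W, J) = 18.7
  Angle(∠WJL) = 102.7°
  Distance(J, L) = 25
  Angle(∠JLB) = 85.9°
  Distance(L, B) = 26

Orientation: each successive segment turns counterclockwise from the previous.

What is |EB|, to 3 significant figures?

12.5

Z is at the origin; ZE runs at -40.5° with length 14.3, so E = (10.9, -9.29). ∠ZEW = 39.9° gives EW at 99.6° from the x-axis; with |EW| = 21.5, W = (7.29, 11.9). ∠EWJ = 68.6° gives WJ at -149° from the x-axis; with |WJ| = 18.7, J = (-8.74, 2.28). ∠WJL = 102.7° gives JL at -71.7° from the x-axis; with |JL| = 25.0, L = (-0.891, -21.5). ∠JLB = 85.9° gives LB at 22.4° from the x-axis; with |LB| = 26.0, B = (23.1, -11.5). Then |EB| = |B − E| = 12.5.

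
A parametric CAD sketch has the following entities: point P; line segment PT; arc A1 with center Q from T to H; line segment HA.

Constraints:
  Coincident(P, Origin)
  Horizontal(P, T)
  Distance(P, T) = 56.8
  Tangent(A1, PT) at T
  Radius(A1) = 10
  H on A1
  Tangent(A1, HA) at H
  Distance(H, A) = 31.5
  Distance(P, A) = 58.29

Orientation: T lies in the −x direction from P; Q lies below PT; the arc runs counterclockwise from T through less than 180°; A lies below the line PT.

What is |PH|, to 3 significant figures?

66.3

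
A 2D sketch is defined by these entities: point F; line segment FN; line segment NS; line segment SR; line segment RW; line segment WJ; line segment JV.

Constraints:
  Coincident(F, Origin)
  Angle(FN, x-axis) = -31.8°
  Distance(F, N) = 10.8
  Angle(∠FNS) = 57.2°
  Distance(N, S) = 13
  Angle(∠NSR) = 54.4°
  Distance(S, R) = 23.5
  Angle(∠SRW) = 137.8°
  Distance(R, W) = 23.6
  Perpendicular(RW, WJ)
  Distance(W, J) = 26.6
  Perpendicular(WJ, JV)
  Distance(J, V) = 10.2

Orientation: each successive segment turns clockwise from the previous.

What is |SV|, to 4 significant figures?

32.65

F is at the origin; FN runs at -31.8° with length 10.8, so N = (9.179, -5.691). ∠FNS = 57.2° gives NS at -154.6° from the x-axis; with |NS| = 13.0, S = (-2.565, -11.27). ∠NSR = 54.4° gives SR at 79.80° from the x-axis; with |SR| = 23.5, R = (1.597, 11.86). ∠SRW = 137.8° gives RW at 37.60° from the x-axis; with |RW| = 23.6, W = (20.30, 26.26). The perpendicularity gives WJ at right angles to RW, so WJ runs at -52.40°; with |WJ| = 26.6, J = (36.52, 5.186). The perpendicularity gives JV at right angles to WJ, so JV runs at -142.4°; with |JV| = 10.2, V = (28.44, -1.038). Then |SV| = |V − S| = 32.65.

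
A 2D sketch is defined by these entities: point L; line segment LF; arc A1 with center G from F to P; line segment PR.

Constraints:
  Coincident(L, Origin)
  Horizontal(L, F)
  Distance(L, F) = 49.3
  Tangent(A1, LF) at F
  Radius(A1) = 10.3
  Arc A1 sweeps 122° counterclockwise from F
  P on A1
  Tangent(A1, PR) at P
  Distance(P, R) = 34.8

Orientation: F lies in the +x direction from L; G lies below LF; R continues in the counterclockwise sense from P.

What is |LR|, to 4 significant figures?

74.37

L is at the origin; LF is horizontal with |LF| = 49.3 and F on the +x side, so F = (49.30, 0.000). Since A1 is tangent to LF there, GF ⟂ LF, so G = F + (0, -10.3) = (49.30, -10.30). On A1, F sits at bearing 90° from G; a 122° counterclockwise sweep puts P at bearing 212°, so P = G + 10.3·(cos 212°, sin 212°) = (40.57, -15.76). Tangency of A1 to PR means the radius GP is perpendicular to PR, so PR runs along (−sin 212°, cos 212°); with |PR| = 34.8, R = (59.01, -45.27). Then |LR| = |R − L| = 74.37.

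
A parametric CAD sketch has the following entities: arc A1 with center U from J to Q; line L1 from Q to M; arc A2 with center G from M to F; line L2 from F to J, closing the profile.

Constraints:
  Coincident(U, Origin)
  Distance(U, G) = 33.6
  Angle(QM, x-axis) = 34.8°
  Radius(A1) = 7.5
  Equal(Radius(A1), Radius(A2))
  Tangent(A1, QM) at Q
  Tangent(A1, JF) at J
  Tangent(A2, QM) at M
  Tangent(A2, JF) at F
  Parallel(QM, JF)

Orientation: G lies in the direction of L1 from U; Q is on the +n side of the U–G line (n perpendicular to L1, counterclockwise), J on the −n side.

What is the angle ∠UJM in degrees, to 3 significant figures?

65.9°

The slot axis is L1's direction at 34.8°, so u = (cos 34.8°, sin 34.8°) = (0.821, 0.571) and n = (−sin 34.8°, cos 34.8°) = (-0.571, 0.821). U is at the origin and G lies 33.6 along u from U, so G = 33.6·u = (27.6, 19.2). Tangency of A1 to both parallel lines with radius 7.5 puts Q and J at U ± 7.5·n: Q = (-4.28, 6.16), J = (4.28, -6.16). Equal radii place M and F the same way about G: M = G + 7.5·n = (23.3, 25.3), F = G − 7.5·n = (31.9, 13.0). Then cos ∠UJM = JU·JM / (|JU||JM|), giving 65.9°.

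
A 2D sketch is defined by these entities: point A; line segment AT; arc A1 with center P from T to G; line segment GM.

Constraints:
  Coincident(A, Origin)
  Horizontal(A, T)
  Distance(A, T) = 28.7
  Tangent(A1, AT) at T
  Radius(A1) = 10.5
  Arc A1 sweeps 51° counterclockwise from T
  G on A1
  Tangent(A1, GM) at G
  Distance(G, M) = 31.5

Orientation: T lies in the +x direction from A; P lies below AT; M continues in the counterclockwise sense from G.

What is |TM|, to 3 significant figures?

39.9

A is at the origin; A and T share the same y with |AT| = 28.7 and T on the +x side, so T = (28.7, 0.00). Tangency of A1 to AT means the radius PT is perpendicular to AT, so P = T + (0, -10.5) = (28.7, -10.5). On A1, T sits at bearing 90° from P; a 51° counterclockwise sweep puts G at bearing 141°, so G = P + 10.5·(cos 141°, sin 141°) = (20.5, -3.89). Since A1 is tangent to GM there, PG ⟂ GM, so GM runs along (−sin 141°, cos 141°); with |GM| = 31.5, M = (0.716, -28.4). Then |TM| = |M − T| = 39.9.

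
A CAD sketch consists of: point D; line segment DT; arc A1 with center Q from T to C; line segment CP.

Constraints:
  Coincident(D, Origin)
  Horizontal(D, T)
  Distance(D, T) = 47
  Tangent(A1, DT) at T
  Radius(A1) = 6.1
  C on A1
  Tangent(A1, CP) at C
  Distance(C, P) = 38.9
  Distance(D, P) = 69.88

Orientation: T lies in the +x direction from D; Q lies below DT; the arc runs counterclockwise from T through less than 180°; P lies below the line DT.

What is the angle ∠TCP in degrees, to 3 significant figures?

126°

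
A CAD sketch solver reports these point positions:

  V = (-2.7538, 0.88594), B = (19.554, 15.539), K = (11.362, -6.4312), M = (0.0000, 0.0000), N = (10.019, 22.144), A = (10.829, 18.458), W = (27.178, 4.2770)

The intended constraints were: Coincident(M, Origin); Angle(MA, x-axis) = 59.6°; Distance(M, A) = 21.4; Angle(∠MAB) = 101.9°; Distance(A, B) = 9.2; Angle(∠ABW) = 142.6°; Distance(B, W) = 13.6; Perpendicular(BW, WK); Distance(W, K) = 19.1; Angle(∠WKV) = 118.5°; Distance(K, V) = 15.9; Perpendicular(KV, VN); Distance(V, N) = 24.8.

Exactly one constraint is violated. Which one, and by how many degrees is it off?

Perpendicular(KV, VN) — off by 3.60°.

M = (0.00, 0.00) ✓; MA at 59.60° ✓; |MA| = 21.40 ✓; ∠MAB = 101.9° ✓; |AB| = 9.200 ✓; ∠ABW = 142.6° ✓; |BW| = 13.60 ✓; ∠(BW, WK) = 90.00° ✓; |WK| = 19.10 ✓; ∠WKV = 118.5° ✓; |KV| = 15.90 ✓; ∠(KV, VN) = 93.60° ✗; |VN| = 24.80 ✓.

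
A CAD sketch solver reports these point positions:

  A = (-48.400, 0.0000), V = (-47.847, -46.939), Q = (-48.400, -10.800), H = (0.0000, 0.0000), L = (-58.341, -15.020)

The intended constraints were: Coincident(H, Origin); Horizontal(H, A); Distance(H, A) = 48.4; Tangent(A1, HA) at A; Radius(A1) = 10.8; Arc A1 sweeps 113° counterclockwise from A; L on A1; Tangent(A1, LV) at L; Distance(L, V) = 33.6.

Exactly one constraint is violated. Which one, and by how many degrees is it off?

Tangent(A1, LV) at L — off by 4.80°.

H = (0.00, 0.00) ✓; H.y = 0.00, A.y = 0.00 ✓; |HA| = 48.40 ✓; ∠(QA, AH) = 90.00° ✓; |QA| = 10.80 ✓; bearing(Q→L) − bearing(Q→A) = 113.0° ✓; |QL| = 10.80 ✓; ∠(QL, LV) = 94.80° ✗; |LV| = 33.60 ✓.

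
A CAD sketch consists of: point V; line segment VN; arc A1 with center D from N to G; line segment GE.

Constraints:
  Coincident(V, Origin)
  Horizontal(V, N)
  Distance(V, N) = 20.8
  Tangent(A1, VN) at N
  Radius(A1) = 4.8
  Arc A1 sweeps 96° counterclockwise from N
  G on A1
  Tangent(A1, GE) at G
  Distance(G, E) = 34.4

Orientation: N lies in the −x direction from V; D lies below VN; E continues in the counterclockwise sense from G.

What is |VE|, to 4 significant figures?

45.21

V is at the origin; V and N share the same y with |VN| = 20.8 and N on the −x side, so N = (-20.80, 0.000). Since A1 is tangent to VN there, DN ⟂ VN, so D = N + (0, -4.8) = (-20.80, -4.800). On A1, N sits at bearing 90° from D; a 96° counterclockwise sweep puts G at bearing 186°, so G = D + 4.8·(cos 186°, sin 186°) = (-25.57, -5.302). Tangency of A1 to GE means the radius DG is perpendicular to GE, so GE runs along (−sin 186°, cos 186°); with |GE| = 34.4, E = (-21.98, -39.51). Then |VE| = |E − V| = 45.21.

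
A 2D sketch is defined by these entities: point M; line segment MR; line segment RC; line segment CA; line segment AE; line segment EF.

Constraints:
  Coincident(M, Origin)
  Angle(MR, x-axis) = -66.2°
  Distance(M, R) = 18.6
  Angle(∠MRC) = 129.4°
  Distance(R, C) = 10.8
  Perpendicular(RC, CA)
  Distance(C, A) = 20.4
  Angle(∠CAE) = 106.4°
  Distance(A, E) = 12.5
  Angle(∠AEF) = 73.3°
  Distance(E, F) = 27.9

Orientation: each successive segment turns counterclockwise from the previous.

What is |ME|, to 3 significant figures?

14.3

M is at the origin; MR runs at -66.2° with length 18.6, so R = (7.51, -17.0). ∠MRC = 129.4° gives RC at -15.6° from the x-axis; with |RC| = 10.8, C = (17.9, -19.9). RC ⟂ CA, so CA runs at 74.4°; with |CA| = 20.4, A = (23.4, -0.274). ∠CAE = 106.4° gives AE at 148° from the x-axis; with |AE| = 12.5, E = (12.8, 6.35). Then |ME| = |E − M| = 14.3.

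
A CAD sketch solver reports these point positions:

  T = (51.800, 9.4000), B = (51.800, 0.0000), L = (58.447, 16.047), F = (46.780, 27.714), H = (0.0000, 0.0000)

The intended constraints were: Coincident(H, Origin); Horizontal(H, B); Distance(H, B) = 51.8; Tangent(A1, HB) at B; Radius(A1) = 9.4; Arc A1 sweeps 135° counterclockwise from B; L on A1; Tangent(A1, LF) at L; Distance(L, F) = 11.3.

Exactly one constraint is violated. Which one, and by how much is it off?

Distance(L, F) = 11.3 — off by 5.20.

H = (0.00, 0.00) ✓; H.y = 0.00, B.y = 0.00 ✓; |HB| = 51.80 ✓; ∠(TB, BH) = 90.00° ✓; |TB| = 9.400 ✓; bearing(T→L) − bearing(T→B) = 135.0° ✓; |TL| = 9.400 ✓; ∠(TL, LF) = 90.00° ✓; |LF| = 16.50 ✗.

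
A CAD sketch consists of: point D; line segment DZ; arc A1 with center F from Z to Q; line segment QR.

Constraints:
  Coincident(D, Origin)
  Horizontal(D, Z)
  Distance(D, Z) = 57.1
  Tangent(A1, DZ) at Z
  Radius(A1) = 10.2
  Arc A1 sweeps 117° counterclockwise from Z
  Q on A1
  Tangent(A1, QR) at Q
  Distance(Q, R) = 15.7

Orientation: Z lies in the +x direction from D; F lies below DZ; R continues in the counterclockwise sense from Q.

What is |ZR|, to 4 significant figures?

28.89

On A1, Z sits at bearing 90° from F; a 117° counterclockwise sweep puts Q at bearing 207°, so Q = F + 10.2·(cos 207°, sin 207°) = (48.01, -14.83). Tangency of A1 to QR means the radius FQ is perpendicular to QR, so QR runs along (−sin 207°, cos 207°); with |QR| = 15.7, R = (55.14, -28.82). Then |ZR| = |R − Z| = 28.89.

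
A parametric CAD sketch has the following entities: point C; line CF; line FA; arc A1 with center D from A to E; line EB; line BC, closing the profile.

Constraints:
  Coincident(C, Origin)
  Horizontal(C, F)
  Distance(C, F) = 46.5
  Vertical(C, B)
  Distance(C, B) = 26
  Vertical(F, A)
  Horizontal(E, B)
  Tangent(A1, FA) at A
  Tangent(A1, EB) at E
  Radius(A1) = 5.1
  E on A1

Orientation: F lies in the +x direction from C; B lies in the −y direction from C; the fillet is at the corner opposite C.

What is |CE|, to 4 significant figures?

48.89

C is at the origin; C and F share the same y with |CF| = 46.5 and F on the +x side, so F = (46.50, 0.000). CB is vertical with |CB| = 26.0 and B on the −y side, so B = (0.000, -26.00). The virtual corner opposite C is at (46.50, -26.00). The tangent condition forces DA to be normal to FA and tangency of A1 to EB means the radius DE is perpendicular to EB, with radius 5.1, so the center D sits 5.1 in from both sides at D = (41.40, -20.90). That places the tangent points at A = (46.50, -20.90) on FA and E = (41.40, -26.00) on EB. Then |CE| = |E − C| = 48.89.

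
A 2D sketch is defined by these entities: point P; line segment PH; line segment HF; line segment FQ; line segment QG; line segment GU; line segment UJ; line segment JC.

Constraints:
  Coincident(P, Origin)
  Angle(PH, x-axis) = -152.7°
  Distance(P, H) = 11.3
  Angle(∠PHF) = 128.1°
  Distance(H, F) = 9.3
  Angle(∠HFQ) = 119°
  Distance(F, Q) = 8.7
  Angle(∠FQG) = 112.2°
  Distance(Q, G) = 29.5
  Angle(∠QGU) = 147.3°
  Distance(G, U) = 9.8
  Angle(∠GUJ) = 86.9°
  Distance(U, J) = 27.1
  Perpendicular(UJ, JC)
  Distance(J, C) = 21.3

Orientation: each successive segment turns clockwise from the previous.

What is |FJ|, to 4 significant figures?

31.68

∠QGU = 147.3° gives GU at -6.100° from the x-axis; with |GU| = 9.8, U = (16.96, 19.53). ∠GUJ = 86.9° gives UJ at -99.20° from the x-axis; with |UJ| = 27.1, J = (12.62, -7.221). Then |FJ| = |J − F| = 31.68.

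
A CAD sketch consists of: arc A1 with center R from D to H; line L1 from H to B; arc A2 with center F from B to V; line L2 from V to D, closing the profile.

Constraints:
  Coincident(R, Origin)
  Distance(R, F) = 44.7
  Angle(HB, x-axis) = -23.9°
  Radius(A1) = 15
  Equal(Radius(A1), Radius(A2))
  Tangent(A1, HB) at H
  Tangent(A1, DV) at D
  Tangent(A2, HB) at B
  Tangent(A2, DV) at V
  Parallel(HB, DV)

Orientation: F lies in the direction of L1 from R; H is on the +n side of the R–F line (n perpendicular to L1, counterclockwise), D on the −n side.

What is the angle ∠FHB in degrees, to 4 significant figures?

18.55°

Tangency of A1 to both parallel lines with radius 15.0 puts H and D at R ± 15.0·n: H = (6.077, 13.71), D = (-6.077, -13.71). Equal radii place B and V the same way about F: B = F + 15.0·n = (46.94, -4.396), V = F − 15.0·n = (34.79, -31.82). Then cos ∠FHB = HF·HB / (|HF||HB|), giving 18.55°.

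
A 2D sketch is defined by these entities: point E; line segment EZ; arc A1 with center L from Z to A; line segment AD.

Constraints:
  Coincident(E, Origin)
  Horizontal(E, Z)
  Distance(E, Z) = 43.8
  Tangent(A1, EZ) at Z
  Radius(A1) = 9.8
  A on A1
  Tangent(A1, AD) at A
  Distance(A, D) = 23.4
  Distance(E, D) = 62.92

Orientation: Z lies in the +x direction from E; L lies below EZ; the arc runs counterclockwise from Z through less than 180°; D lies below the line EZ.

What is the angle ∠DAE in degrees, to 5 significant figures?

159.35°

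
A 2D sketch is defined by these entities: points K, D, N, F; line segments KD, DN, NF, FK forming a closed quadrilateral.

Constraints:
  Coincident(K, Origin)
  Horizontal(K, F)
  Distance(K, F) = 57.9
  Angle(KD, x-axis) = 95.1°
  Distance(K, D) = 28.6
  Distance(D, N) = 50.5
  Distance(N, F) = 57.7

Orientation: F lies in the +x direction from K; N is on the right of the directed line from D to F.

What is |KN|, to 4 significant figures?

21.98

K is at the origin; K and F share the same y with |KF| = 57.9 and F in +x, so F = (57.9, 0). KD runs at 95.1° with |KD| = 28.6, so D = (-2.542, 28.49). N is determined by |DN| = 50.5 and |NF| = 57.7 together: it lies at the intersection of circle(D, 50.5) and circle(F, 57.7). With |DF| = 66.82, the foot of the radical line on DF is 27.58 from D and the perpendicular offset is √(50.5² − 27.58²) = 42.30. Taking the right-of-DF solution: N = (4.370, -21.54).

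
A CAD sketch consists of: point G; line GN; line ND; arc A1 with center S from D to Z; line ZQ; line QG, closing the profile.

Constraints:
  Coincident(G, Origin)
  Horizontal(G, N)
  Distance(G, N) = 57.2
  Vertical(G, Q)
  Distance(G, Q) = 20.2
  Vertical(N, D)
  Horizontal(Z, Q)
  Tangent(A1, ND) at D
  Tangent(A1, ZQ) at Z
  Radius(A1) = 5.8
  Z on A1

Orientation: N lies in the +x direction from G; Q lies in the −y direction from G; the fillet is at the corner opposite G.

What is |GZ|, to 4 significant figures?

55.23

The virtual corner opposite G is at (57.20, -20.20). A1 meets ND tangentially, so SD is at right angles to ND and the tangent condition forces SZ to be normal to ZQ, with radius 5.8, so the center S sits 5.8 in from both sides at S = (51.40, -14.40). That places the tangent points at D = (57.20, -14.40) on ND and Z = (51.40, -20.20) on ZQ. Then |GZ| = |Z − G| = 55.23.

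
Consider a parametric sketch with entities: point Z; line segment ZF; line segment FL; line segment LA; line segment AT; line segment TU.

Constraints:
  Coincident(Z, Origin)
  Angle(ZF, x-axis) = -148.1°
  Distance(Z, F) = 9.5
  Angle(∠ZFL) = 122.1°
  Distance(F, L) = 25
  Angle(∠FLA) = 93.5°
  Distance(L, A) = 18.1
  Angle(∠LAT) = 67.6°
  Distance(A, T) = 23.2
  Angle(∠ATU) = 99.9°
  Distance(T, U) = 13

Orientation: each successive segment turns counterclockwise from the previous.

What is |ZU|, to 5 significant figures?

15.268

Z is at the origin; ZF runs at -148.1° with length 9.5, so F = (-8.0652, -5.0202). ∠ZFL = 122.1° gives FL at -90.200° from the x-axis; with |FL| = 25.0, L = (-8.1525, -30.020). ∠FLA = 93.5° gives LA at -3.7000° from the x-axis; with |LA| = 18.1, A = (9.9098, -31.188). ∠LAT = 67.6° gives AT at 108.70° from the x-axis; with |AT| = 23.2, T = (2.4716, -9.2128). ∠ATU = 99.9° gives TU at -171.20° from the x-axis; with |TU| = 13.0, U = (-10.375, -11.202). Then |ZU| = |U − Z| = 15.268.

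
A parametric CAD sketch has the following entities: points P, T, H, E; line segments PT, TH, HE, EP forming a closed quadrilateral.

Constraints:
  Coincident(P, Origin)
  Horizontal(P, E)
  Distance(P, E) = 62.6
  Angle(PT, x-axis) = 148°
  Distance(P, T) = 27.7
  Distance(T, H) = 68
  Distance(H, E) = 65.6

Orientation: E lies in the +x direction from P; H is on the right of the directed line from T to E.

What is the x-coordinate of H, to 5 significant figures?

12.871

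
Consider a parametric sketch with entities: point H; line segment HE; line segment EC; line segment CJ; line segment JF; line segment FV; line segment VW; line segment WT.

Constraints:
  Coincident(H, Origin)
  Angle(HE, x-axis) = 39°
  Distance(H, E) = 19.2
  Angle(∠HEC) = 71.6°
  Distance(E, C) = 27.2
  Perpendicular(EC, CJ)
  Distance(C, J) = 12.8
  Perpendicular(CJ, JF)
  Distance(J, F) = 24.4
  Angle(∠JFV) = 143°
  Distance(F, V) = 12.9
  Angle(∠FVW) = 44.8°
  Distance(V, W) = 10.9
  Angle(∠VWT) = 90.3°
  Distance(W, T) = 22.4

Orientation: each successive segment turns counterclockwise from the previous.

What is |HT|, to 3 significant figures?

7.53

H is at the origin; HE runs at 39.0° with length 19.2, so E = (14.9, 12.1). ∠HEC = 71.6° gives EC at 147° from the x-axis; with |EC| = 27.2, C = (-7.99, 26.7). The perpendicularity gives CJ at right angles to EC, so CJ runs at -123°; with |CJ| = 12.8, J = (-14.9, 16.0). CJ is perpendicular to JF, so JF runs at -32.6°; with |JF| = 24.4, F = (5.67, 2.81). ∠JFV = 143.0° gives FV at 4.40° from the x-axis; with |FV| = 12.9, V = (18.5, 3.80). ∠FVW = 44.8° gives VW at 140° from the x-axis; with |VW| = 10.9, W = (10.2, 10.9). ∠VWT = 90.3° gives WT at -131° from the x-axis; with |WT| = 22.4, T = (-4.38, -6.12). Then |HT| = |T − H| = 7.53.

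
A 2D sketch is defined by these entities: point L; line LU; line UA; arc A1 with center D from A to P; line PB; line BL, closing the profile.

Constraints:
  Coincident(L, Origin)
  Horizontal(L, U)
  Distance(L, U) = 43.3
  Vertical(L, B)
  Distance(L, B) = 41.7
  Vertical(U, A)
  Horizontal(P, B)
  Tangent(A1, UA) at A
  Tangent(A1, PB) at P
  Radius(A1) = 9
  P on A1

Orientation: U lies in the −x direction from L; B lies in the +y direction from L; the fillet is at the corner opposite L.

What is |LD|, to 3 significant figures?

47.4

LB is vertical with |LB| = 41.7 and B on the +y side, so B = (0.00, 41.7). The virtual corner opposite L is at (-43.3, 41.7). A1 meets UA tangentially, so DA is at right angles to UA and the tangent condition forces DP to be normal to PB, with radius 9.0, so the center D sits 9.0 in from both sides at D = (-34.3, 32.7). Then |LD| = |D − L| = 47.4.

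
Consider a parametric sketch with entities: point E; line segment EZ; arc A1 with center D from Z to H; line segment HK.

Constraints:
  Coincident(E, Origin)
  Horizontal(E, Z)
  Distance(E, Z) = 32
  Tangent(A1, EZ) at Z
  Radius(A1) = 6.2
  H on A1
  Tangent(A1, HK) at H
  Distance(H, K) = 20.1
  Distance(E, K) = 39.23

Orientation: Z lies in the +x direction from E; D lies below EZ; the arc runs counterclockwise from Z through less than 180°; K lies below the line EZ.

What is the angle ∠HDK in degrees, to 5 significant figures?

72.857°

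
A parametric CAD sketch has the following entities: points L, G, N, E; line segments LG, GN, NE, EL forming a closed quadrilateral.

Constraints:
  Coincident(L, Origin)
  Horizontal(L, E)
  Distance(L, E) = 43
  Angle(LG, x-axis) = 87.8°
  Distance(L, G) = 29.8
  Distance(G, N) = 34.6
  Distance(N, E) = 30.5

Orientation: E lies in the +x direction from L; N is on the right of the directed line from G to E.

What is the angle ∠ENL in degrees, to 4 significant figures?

161.9°

L is at the origin; LE is horizontal with |LE| = 43.0 and E in +x, so E = (43.0, 0). LG runs at 87.8° with |LG| = 29.8, so G = (1.144, 29.78). N is determined by |GN| = 34.6 and |NE| = 30.5 together: it lies at the intersection of circle(G, 34.6) and circle(E, 30.5). With |GE| = 51.37, the foot of the radical line on GE is 28.28 from G and the perpendicular offset is √(34.6² − 28.28²) = 19.93. Taking the right-of-GE solution: N = (12.63, -2.858).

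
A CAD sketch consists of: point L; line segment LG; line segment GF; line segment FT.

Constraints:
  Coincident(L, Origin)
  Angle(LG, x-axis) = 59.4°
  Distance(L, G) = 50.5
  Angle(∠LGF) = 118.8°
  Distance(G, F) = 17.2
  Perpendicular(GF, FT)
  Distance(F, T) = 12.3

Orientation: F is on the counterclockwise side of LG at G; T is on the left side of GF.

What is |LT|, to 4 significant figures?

52.40

L is at the origin; LG runs at 59.4° with length 50.5, so G = 50.5·(cos 59.4°, sin 59.4°) = (25.71, 43.47). ∠LGF = 118.8°, so GF runs at 59.4° + (180° − 118.8°) = 120.6° from the x-axis; with |GF| = 17.2, F = G + 17.2·(cos 120.6°, sin 120.6°) = (16.95, 58.27). GF is perpendicular to FT; with |FT| = 12.3 on the left of GF, T = F + 12.3·(-0.8607, -0.5090) = (6.364, 52.01). Then |LT| = |T − L| = 52.40.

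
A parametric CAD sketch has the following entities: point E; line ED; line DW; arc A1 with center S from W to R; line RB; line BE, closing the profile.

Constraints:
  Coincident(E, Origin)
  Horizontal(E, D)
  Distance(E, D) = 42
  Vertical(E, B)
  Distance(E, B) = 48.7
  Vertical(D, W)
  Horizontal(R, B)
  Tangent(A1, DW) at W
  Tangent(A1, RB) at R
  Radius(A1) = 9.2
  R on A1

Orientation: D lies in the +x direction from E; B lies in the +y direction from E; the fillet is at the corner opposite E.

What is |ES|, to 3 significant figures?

51.3

E and B share the same x with |EB| = 48.7 and B on the +y side, so B = (0.00, 48.7). The virtual corner opposite E is at (42.0, 48.7). Tangency of A1 to DW means the radius SW is perpendicular to DW and tangency of A1 to RB means the radius SR is perpendicular to RB, with radius 9.2, so the center S sits 9.2 in from both sides at S = (32.8, 39.5). Then |ES| = |S − E| = 51.3.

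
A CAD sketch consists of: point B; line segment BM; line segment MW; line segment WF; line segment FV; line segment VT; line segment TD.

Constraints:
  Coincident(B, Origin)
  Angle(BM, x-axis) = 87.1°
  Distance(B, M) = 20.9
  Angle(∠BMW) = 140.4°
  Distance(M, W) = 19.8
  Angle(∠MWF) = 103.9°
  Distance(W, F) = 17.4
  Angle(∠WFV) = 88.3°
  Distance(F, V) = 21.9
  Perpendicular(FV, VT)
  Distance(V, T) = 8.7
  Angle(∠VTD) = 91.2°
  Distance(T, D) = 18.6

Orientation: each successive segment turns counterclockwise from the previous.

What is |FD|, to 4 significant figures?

9.671

FV ⟂ VT, so VT runs at 24.50°; with |VT| = 8.7, T = (-9.818, 13.69). ∠VTD = 91.2° gives TD at 113.3° from the x-axis; with |TD| = 18.6, D = (-17.17, 30.77). Then |FD| = |D − F| = 9.671.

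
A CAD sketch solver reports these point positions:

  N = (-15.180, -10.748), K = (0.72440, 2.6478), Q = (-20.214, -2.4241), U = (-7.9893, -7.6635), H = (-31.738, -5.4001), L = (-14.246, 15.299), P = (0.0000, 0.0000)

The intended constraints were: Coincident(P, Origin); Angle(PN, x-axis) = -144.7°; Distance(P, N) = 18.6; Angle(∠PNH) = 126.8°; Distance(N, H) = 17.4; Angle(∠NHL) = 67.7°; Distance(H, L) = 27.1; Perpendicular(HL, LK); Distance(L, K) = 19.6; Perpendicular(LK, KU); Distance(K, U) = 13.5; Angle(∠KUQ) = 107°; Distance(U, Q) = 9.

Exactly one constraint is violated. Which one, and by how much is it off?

Distance(U, Q) = 9 — off by 4.30.

P = (0.00, 0.00) ✓; PN at -144.7° ✓; |PN| = 18.60 ✓; ∠PNH = 126.8° ✓; |NH| = 17.40 ✓; ∠NHL = 67.70° ✓; |HL| = 27.10 ✓; ∠(HL, LK) = 90.00° ✓; |LK| = 19.60 ✓; ∠(LK, KU) = 90.00° ✓; |KU| = 13.50 ✓; ∠KUQ = 107.0° ✓; |UQ| = 13.30 ✗.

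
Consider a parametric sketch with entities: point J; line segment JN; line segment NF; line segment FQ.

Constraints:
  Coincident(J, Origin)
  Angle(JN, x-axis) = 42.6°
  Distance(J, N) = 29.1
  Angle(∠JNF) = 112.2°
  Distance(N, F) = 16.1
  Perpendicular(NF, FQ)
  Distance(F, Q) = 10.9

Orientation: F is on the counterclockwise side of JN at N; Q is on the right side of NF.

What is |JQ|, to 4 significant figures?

46.54

J is at the origin; JN runs at 42.6° with length 29.1, so N = 29.1·(cos 42.6°, sin 42.6°) = (21.42, 19.70). ∠JNF = 112.2°, so NF runs at 42.6° + (180° − 112.2°) = 110.4° from the x-axis; with |NF| = 16.1, F = N + 16.1·(cos 110.4°, sin 110.4°) = (15.81, 34.79). The perpendicularity gives FQ at right angles to NF; with |FQ| = 10.9 on the right of NF, Q = F + 10.9·(0.9373, 0.3486) = (26.02, 38.59). Then |JQ| = |Q − J| = 46.54.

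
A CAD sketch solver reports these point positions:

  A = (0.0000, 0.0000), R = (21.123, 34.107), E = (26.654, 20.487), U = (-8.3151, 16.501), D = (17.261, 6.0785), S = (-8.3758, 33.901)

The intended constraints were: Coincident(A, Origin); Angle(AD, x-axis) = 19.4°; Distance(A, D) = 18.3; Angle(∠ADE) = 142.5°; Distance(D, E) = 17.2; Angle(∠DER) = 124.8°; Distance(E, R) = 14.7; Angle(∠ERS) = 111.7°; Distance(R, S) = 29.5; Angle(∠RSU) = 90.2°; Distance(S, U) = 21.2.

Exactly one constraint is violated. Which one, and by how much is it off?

Distance(S, U) = 21.2 — off by 3.80.

A = (0.00, 0.00) ✓; AD at 19.40° ✓; |AD| = 18.30 ✓; ∠ADE = 142.5° ✓; |DE| = 17.20 ✓; ∠DER = 124.8° ✓; |ER| = 14.70 ✓; ∠ERS = 111.7° ✓; |RS| = 29.50 ✓; ∠RSU = 90.20° ✓; |SU| = 17.40 ✗.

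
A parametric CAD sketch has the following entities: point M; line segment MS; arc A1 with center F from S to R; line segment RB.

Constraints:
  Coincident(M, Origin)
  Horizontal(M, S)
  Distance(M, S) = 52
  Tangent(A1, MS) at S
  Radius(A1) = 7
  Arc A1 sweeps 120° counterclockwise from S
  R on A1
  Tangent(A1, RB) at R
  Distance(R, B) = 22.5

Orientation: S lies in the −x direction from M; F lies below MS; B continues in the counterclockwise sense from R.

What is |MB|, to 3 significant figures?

55.6

On A1, S sits at bearing 90° from F; a 120° counterclockwise sweep puts R at bearing 210°, so R = F + 7.0·(cos 210°, sin 210°) = (-58.1, -10.5). Since A1 is tangent to RB there, FR ⟂ RB, so RB runs along (−sin 210°, cos 210°); with |RB| = 22.5, B = (-46.8, -30.0). Then |MB| = |B − M| = 55.6.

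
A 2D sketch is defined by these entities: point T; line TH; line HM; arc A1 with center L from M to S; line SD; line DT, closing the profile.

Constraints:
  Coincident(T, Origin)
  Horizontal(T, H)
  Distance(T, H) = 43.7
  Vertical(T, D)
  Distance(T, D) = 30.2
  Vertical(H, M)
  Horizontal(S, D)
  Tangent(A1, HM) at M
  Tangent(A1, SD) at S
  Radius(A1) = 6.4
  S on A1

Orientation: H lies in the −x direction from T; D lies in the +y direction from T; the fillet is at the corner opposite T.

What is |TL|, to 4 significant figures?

44.25

T is at the origin; T and H share the same y with |TH| = 43.7 and H on the −x side, so H = (-43.70, 0.000). TD is vertical with |TD| = 30.2 and D on the +y side, so D = (0.000, 30.20). The virtual corner opposite T is at (-43.70, 30.20). A1 meets HM tangentially, so LM is at right angles to HM and since A1 is tangent to SD there, LS ⟂ SD, with radius 6.4, so the center L sits 6.4 in from both sides at L = (-37.30, 23.80). Then |TL| = |L − T| = 44.25.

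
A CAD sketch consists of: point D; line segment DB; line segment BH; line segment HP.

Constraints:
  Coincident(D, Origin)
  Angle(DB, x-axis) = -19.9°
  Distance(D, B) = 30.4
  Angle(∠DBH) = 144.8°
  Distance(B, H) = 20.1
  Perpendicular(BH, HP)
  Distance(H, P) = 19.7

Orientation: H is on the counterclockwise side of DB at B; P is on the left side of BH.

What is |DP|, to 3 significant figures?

45.0

D is at the origin; DB runs at -19.9° with length 30.4, so B = 30.4·(cos -19.9°, sin -19.9°) = (28.6, -10.3). ∠DBH = 144.8°, so BH runs at -19.9° + (180° − 144.8°) = 15.3° from the x-axis; with |BH| = 20.1, H = B + 20.1·(cos 15.3°, sin 15.3°) = (48.0, -5.04). BH is perpendicular to HP; with |HP| = 19.7 on the left of BH, P = H + 19.7·(-0.264, 0.965) = (42.8, 14.0). Then |DP| = |P − D| = 45.0.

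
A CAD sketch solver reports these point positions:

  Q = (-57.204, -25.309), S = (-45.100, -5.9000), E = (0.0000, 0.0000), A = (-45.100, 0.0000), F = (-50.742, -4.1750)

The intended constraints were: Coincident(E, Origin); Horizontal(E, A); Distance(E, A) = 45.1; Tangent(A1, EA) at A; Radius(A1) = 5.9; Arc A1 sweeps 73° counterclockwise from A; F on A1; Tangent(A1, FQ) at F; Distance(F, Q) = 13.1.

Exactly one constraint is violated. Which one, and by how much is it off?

Distance(F, Q) = 13.1 — off by 9.00.

E = (0.00, 0.00) ✓; E.y = 0.00, A.y = 0.00 ✓; |EA| = 45.10 ✓; ∠(SA, AE) = 90.00° ✓; |SA| = 5.900 ✓; bearing(S→F) − bearing(S→A) = 73.00° ✓; |SF| = 5.900 ✓; ∠(SF, FQ) = 90.00° ✓; |FQ| = 22.10 ✗.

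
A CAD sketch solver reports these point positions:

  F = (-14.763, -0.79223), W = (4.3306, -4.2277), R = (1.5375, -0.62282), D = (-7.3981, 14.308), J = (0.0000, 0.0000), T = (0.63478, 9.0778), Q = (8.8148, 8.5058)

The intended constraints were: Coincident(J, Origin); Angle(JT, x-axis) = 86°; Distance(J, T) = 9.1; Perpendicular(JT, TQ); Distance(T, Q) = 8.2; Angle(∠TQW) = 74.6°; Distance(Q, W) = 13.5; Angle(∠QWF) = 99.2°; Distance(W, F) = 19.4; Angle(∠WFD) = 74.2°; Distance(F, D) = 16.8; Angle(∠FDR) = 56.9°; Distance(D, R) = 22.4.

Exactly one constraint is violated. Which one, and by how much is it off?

Distance(D, R) = 22.4 — off by 5.00.

J = (0.00, 0.00) ✓; JT at 86.00° ✓; |JT| = 9.100 ✓; ∠(JT, TQ) = 90.00° ✓; |TQ| = 8.200 ✓; ∠TQW = 74.60° ✓; |QW| = 13.50 ✓; ∠QWF = 99.20° ✓; |WF| = 19.40 ✓; ∠WFD = 74.20° ✓; |FD| = 16.80 ✓; ∠FDR = 56.90° ✓; |DR| = 17.40 ✗.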